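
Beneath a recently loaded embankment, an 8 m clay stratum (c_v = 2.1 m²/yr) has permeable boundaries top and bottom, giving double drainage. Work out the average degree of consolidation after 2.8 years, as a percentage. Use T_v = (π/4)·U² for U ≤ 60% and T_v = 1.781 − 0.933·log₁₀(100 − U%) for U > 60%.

U ≈ 67.3 %

Drainage path length: H_d = H/2 = 4 m (double drainage).
T_v = c_v·t/H_d² = 2.1×2.8/4² = 0.3675.
T_v = 0.3675 corresponds to the U > 60% branch:
U = 1 − 10^((1.781 − T_v)/0.933)/100 = 0.6727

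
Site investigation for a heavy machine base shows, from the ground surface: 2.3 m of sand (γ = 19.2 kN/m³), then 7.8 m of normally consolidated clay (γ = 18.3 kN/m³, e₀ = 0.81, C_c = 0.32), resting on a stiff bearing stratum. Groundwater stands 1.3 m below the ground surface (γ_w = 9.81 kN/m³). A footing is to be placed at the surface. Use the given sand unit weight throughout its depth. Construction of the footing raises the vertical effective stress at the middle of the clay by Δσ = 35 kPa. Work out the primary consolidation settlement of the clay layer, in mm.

S_c ≈ 250 mm

Mid-depth of clay below the ground surface: z = 2.3 + 7.8/2 = 6.2 m.
Total vertical stress at mid-clay: σ_v = 19.2×2.3 + 18.3×3.9 = 115.53 kPa.
Pore pressure: u = 9.81×(6.2 − 1.3) = 48.069 kPa.
Initial effective stress: σ'_0 = σ_v − u = 115.53 − 48.069 = 67.461 kPa.
Final effective stress: σ'_f = σ'_0 + Δσ = 67.461 + 35 = 102.46 kPa.
Normally consolidated clay, so the full stress increment lies on the virgin compression line:
S_c = C_c·H/(1+e₀)·log₁₀(σ'_f/σ'_0) = 0.32×7.8/(1+0.81)×log₁₀(102.46/67.461)
    = 1.379 × 0.1815 = 0.2503 m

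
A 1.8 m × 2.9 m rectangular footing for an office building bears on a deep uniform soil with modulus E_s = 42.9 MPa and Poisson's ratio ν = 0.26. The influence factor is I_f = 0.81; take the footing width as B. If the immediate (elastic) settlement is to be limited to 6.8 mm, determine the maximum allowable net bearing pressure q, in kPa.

E_s = 42.9 MPa = 42900 kPa.
S_e = q·B·(1−ν²)/E_s · I_f  ⇒  q = S_e·E_s / (B·(1−ν²)·I_f).
q = 0.0068 × 42900 / (1.8 × 0.9324 × 0.81) = 214.6 kPa

q ≈ 215 kPa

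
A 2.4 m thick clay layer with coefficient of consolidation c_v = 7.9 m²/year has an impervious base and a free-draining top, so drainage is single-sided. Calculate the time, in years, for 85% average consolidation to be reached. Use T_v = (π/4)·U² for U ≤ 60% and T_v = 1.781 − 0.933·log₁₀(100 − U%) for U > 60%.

t ≈ 0.499 years

Drainage path length: H_d = H = 2.4 m (single drainage).
U > 60%: T_v = 1.781 − 0.933·log₁₀(100 − 85) = 0.68371.
t = T_v·H_d²/c_v = 0.68371×2.4²/7.9 = 0.4985 years.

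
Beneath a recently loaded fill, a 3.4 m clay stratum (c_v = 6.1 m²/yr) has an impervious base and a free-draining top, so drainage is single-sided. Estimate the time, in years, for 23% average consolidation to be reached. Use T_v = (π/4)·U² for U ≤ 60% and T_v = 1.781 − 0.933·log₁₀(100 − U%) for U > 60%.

t ≈ 0.0787 years

Drainage path length: H_d = H = 3.4 m (single drainage).
U ≤ 60%: T_v = (π/4)·U² = (π/4)×0.23² = 0.041548.
t = T_v·H_d²/c_v = 0.041548×3.4²/6.1 = 0.07874 years.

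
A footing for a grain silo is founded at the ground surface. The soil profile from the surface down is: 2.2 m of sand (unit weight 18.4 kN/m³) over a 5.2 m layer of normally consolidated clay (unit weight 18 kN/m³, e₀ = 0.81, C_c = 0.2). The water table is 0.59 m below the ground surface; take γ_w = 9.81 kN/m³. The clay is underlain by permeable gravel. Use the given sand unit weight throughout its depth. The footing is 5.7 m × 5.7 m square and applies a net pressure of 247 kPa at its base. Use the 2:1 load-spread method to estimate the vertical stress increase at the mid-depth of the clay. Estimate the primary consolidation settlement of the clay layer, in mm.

Mid-depth of clay below the ground surface: z = 2.2 + 5.2/2 = 4.8 m.
Total vertical stress at mid-clay: σ_v = 18.4×2.2 + 18×2.6 = 87.28 kPa.
Pore pressure: u = 9.81×(4.8 − 0.59) = 41.3 kPa.
Initial effective stress: σ'_0 = σ_v − u = 87.28 − 41.3 = 45.98 kPa.
Stress increase at mid-clay by the 2:1 spreading method:
Δσ = qBL/((B+z)(L+z)) = 247×5.7×5.7/((5.7+4.8)(5.7+4.8)) = 72.789 kPa
Final effective stress: σ'_f = σ'_0 + Δσ = 45.98 + 72.789 = 118.77 kPa.
Normally consolidated clay, so the full stress increment lies on the virgin compression line:
S_c = C_c·H/(1+e₀)·log₁₀(σ'_f/σ'_0) = 0.2×5.2/(1+0.81)×log₁₀(118.77/45.98)
    = 0.57459 × 0.41214 = 0.2368 m

S_c ≈ 237 mm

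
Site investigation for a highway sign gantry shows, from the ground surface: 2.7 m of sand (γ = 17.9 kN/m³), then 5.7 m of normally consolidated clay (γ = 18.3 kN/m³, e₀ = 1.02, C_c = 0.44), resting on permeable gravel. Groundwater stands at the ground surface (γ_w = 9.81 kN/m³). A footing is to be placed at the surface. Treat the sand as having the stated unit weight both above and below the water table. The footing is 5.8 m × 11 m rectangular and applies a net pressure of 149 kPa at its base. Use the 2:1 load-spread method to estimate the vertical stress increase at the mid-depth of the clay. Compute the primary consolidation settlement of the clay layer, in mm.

S_c ≈ 400 mm

Mid-depth of clay below the ground surface: z = 2.7 + 5.7/2 = 5.55 m.
Total vertical stress at mid-clay: σ_v = 17.9×2.7 + 18.3×2.85 = 100.48 kPa.
Pore pressure: u = 9.81×(5.55 − 0) = 54.446 kPa.
Initial effective stress: σ'_0 = σ_v − u = 100.48 − 54.446 = 46.034 kPa.
Stress increase at mid-clay by the 2:1 spreading method:
Δσ = qBL/((B+z)(L+z)) = 149×5.8×11/((5.8+5.55)(11+5.55)) = 50.607 kPa
Final effective stress: σ'_f = σ'_0 + Δσ = 46.034 + 50.607 = 96.641 kPa.
Normally consolidated clay, so the full stress increment lies on the virgin compression line:
S_c = C_c·H/(1+e₀)·log₁₀(σ'_f/σ'_0) = 0.44×5.7/(1+1.02)×log₁₀(96.641/46.034)
    = 1.2416 × 0.32208 = 0.3999 m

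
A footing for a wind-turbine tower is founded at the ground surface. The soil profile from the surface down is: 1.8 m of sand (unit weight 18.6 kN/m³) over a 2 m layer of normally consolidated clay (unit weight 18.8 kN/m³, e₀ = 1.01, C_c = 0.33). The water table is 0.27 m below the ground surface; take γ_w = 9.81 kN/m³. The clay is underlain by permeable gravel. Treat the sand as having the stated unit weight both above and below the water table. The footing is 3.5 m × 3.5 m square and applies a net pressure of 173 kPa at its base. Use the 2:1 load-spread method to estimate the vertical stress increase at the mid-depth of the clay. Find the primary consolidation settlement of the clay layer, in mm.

Mid-depth of clay below the ground surface: z = 1.8 + 2/2 = 2.8 m.
Total vertical stress at mid-clay: σ_v = 18.6×1.8 + 18.8×1 = 52.28 kPa.
Pore pressure: u = 9.81×(2.8 − 0.27) = 24.819 kPa.
Initial effective stress: σ'_0 = σ_v − u = 52.28 − 24.819 = 27.461 kPa.
Stress increase at mid-clay by the 2:1 spreading method:
Δσ = qBL/((B+z)(L+z)) = 173×3.5×3.5/((3.5+2.8)(3.5+2.8)) = 53.395 kPa
Final effective stress: σ'_f = σ'_0 + Δσ = 27.461 + 53.395 = 80.856 kPa.
Normally consolidated clay, so the full stress increment lies on the virgin compression line:
S_c = C_c·H/(1+e₀)·log₁₀(σ'_f/σ'_0) = 0.33×2/(1+1.01)×log₁₀(80.856/27.461)
    = 0.32836 × 0.469 = 0.154 m

S_c ≈ 154 mm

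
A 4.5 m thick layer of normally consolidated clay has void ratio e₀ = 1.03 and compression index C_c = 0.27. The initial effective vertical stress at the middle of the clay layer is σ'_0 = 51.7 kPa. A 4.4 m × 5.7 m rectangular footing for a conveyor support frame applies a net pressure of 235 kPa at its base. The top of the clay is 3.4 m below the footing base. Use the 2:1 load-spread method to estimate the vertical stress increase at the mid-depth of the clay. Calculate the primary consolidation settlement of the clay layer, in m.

S_c ≈ 0.18 m

Mid-depth of clay below the footing base: z = 3.4 + 4.5/2 = 5.65 m.
Stress increase at mid-clay by the 2:1 spreading method:
Δσ = qBL/((B+z)(L+z)) = 235×4.4×5.7/((4.4+5.65)(5.7+5.65)) = 51.669 kPa
Final effective stress: σ'_f = σ'_0 + Δσ = 51.7 + 51.669 = 103.37 kPa.
Normally consolidated clay, so the full stress increment lies on the virgin compression line:
S_c = C_c·H/(1+e₀)·log₁₀(σ'_f/σ'_0) = 0.27×4.5/(1+1.03)×log₁₀(103.37/51.7)
    = 0.59852 × 0.3009 = 0.1801 m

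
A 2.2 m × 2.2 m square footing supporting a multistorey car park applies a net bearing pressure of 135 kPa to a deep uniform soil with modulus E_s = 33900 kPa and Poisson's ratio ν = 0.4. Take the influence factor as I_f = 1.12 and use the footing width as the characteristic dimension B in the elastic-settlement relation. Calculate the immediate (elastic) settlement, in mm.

Immediate (elastic) settlement: S_e = q·B·(1−ν²)/E_s · I_f.
S_e = 135 × 2.2 × (1 − 0.4²) / 33900 × 1.12
    = 135 × 2.2 × 0.84 / 33900 × 1.12
    = 0.008242 m = 8.242 mm

S_e ≈ 8.24 mm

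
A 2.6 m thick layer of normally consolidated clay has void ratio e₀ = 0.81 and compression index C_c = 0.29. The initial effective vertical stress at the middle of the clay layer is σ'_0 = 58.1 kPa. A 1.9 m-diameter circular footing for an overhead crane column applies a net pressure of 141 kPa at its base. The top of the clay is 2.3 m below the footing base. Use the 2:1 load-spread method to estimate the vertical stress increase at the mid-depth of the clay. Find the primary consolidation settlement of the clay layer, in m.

Mid-depth of clay below the footing base: z = 2.3 + 2.6/2 = 3.6 m.
Stress increase at mid-clay by the 2:1 spreading method:
Δσ ≈ qD²/(D+z)² = 141×1.9²/(1.9+3.6)² = 16.827 kPa
Final effective stress: σ'_f = σ'_0 + Δσ = 58.1 + 16.827 = 74.927 kPa.
Normally consolidated clay, so the full stress increment lies on the virgin compression line:
S_c = C_c·H/(1+e₀)·log₁₀(σ'_f/σ'_0) = 0.29×2.6/(1+0.81)×log₁₀(74.927/58.1)
    = 0.41657 × 0.11046 = 0.04601 m

S_c ≈ 0.046 m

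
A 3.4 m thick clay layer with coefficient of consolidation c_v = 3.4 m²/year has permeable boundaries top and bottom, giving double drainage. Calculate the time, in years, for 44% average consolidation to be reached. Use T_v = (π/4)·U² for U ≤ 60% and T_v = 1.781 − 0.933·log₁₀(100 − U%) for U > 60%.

t ≈ 0.129 years

Drainage path length: H_d = H/2 = 1.7 m (double drainage).
U ≤ 60%: T_v = (π/4)·U² = (π/4)×0.44² = 0.15205.
t = T_v·H_d²/c_v = 0.15205×1.7²/3.4 = 0.1292 years.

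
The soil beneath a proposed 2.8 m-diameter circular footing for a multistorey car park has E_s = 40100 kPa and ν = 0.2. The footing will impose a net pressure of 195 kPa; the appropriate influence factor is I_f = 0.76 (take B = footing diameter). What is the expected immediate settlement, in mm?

Immediate (elastic) settlement: S_e = q·B·(1−ν²)/E_s · I_f.
S_e = 195 × 2.8 × (1 − 0.2²) / 40100 × 0.76
    = 195 × 2.8 × 0.96 / 40100 × 0.76
    = 0.009934 m = 9.934 mm

S_e ≈ 9.93 mm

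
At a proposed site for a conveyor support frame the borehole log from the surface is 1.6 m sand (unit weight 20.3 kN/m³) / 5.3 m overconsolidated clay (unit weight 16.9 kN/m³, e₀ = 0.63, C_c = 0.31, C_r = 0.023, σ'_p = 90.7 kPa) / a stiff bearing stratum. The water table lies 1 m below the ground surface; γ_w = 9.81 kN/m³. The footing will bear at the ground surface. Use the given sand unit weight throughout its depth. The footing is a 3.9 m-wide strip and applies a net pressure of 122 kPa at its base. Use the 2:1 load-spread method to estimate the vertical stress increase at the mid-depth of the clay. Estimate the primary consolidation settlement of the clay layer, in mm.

S_c ≈ 81.4 mm

Mid-depth of clay below the ground surface: z = 1.6 + 5.3/2 = 4.25 m.
Total vertical stress at mid-clay: σ_v = 20.3×1.6 + 16.9×2.65 = 77.265 kPa.
Pore pressure: u = 9.81×(4.25 − 1) = 31.883 kPa.
Initial effective stress: σ'_0 = σ_v − u = 77.265 − 31.883 = 45.382 kPa.
Stress increase at mid-clay by the 2:1 spreading method:
Δσ = qB/(B+z) = 122×3.9/(3.9+4.25) = 58.38 kPa
Final effective stress: σ'_f = 45.382 + 58.38 = 103.76 kPa.
σ'_f = 103.76 > σ'_p = 90.7 kPa, so the stress path crosses the preconsolidation pressure — recompression up to σ'_p, then virgin compression beyond:
S_c = H/(1+e₀)·[C_r·log₁₀(σ'_p/σ'_0) + C_c·log₁₀(σ'_f/σ'_p)]
    = 5.3/1.63 × [0.023×log₁₀(90.7/45.382) + 0.31×log₁₀(103.76/90.7)]
    = 3.2515 × [0.0069166 + 0.018111] = 0.08138 m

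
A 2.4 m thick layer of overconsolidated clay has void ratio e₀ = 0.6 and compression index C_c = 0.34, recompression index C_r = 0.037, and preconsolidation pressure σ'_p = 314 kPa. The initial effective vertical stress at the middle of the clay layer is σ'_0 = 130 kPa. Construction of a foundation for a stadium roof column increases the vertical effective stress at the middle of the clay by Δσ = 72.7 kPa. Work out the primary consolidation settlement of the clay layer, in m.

S_c ≈ 0.0107 m

Final effective stress: σ'_f = 130 + 72.7 = 202.7 kPa.
σ'_f = 202.7 ≤ σ'_p = 314 kPa, so the clay remains overconsolidated and only the recompression index applies:
S_c = C_r·H/(1+e₀)·log₁₀(σ'_f/σ'_0) = 0.037×2.4/1.6×log₁₀(202.7/130)
    = 0.0555 × 0.19291 = 0.01071 m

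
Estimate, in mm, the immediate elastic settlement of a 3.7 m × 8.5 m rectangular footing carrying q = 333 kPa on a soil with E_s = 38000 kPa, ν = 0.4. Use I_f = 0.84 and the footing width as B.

Immediate (elastic) settlement: S_e = q·B·(1−ν²)/E_s · I_f.
S_e = 333 × 3.7 × (1 − 0.4²) / 38000 × 0.84
    = 333 × 3.7 × 0.84 / 38000 × 0.84
    = 0.02288 m = 22.88 mm

S_e ≈ 22.9 mm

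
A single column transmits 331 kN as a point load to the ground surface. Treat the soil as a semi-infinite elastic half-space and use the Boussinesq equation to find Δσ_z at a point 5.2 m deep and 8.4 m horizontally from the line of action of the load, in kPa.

Δσ_z ≈ 0.236 kPa

Boussinesq vertical stress below a point load on an elastic half-space:
Δσ_z = 3P/(2πz²) · [1 + (r/z)²]^(−5/2)
r/z = 8.4/5.2 = 1.6154; [1+(r/z)²]^(−5/2) = 0.040401.
Δσ_z = 3×331/(2π×5.2²) × 0.040401 = 5.8447 × 0.040401 = 0.2361 kPa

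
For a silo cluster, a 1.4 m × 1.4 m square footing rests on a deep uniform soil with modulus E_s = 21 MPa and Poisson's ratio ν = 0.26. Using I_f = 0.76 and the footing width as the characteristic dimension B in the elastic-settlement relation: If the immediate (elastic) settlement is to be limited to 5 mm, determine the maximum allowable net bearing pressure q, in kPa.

q ≈ 106 kPa

E_s = 21 MPa = 21000 kPa.
S_e = q·B·(1−ν²)/E_s · I_f  ⇒  q = S_e·E_s / (B·(1−ν²)·I_f).
q = 0.005 × 21000 / (1.4 × 0.9324 × 0.76) = 105.8 kPa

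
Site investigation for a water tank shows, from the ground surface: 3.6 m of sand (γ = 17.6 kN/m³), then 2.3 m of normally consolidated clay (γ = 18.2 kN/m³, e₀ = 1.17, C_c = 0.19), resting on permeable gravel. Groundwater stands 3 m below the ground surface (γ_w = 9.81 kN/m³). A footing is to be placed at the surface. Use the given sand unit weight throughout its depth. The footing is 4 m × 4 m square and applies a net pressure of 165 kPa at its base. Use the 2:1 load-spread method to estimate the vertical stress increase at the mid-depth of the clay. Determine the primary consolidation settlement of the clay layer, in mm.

S_c ≈ 36.3 mm

Mid-depth of clay below the ground surface: z = 3.6 + 2.3/2 = 4.75 m.
Total vertical stress at mid-clay: σ_v = 17.6×3.6 + 18.2×1.15 = 84.29 kPa.
Pore pressure: u = 9.81×(4.75 − 3) = 17.168 kPa.
Initial effective stress: σ'_0 = σ_v − u = 84.29 − 17.168 = 67.122 kPa.
Stress increase at mid-clay by the 2:1 spreading method:
Δσ = qBL/((B+z)(L+z)) = 165×4×4/((4+4.75)(4+4.75)) = 34.482 kPa
Final effective stress: σ'_f = σ'_0 + Δσ = 67.122 + 34.482 = 101.6 kPa.
Normally consolidated clay, so the full stress increment lies on the virgin compression line:
S_c = C_c·H/(1+e₀)·log₁₀(σ'_f/σ'_0) = 0.19×2.3/(1+1.17)×log₁₀(101.6/67.122)
    = 0.20138 × 0.18003 = 0.03625 m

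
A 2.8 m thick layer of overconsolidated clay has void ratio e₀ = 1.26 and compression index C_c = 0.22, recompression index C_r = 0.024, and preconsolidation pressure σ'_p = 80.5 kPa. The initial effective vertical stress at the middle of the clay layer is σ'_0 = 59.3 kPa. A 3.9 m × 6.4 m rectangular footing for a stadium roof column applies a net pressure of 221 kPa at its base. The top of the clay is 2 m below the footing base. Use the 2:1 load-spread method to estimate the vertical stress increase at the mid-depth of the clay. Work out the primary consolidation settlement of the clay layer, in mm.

S_c ≈ 66.4 mm

Mid-depth of clay below the footing base: z = 2 + 2.8/2 = 3.4 m.
Stress increase at mid-clay by the 2:1 spreading method:
Δσ = qBL/((B+z)(L+z)) = 221×3.9×6.4/((3.9+3.4)(6.4+3.4)) = 77.106 kPa
Final effective stress: σ'_f = 59.3 + 77.106 = 136.41 kPa.
σ'_f = 136.41 > σ'_p = 80.5 kPa, so the stress path crosses the preconsolidation pressure — recompression up to σ'_p, then virgin compression beyond:
S_c = H/(1+e₀)·[C_r·log₁₀(σ'_p/σ'_0) + C_c·log₁₀(σ'_f/σ'_p)]
    = 2.8/2.26 × [0.024×log₁₀(80.5/59.3) + 0.22×log₁₀(136.41/80.5)]
    = 1.2389 × [0.0031858 + 0.050391] = 0.06638 m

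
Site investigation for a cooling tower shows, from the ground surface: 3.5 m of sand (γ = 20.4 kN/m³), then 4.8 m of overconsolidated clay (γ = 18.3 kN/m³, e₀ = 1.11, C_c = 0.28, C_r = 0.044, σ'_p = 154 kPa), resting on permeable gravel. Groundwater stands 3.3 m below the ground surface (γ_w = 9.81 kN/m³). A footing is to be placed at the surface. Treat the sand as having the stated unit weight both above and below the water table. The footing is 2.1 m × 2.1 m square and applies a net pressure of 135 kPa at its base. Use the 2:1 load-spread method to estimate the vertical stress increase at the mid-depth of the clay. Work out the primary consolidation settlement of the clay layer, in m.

S_c ≈ 0.00428 m

Mid-depth of clay below the ground surface: z = 3.5 + 4.8/2 = 5.9 m.
Total vertical stress at mid-clay: σ_v = 20.4×3.5 + 18.3×2.4 = 115.32 kPa.
Pore pressure: u = 9.81×(5.9 − 3.3) = 25.506 kPa.
Initial effective stress: σ'_0 = σ_v − u = 115.32 − 25.506 = 89.814 kPa.
Stress increase at mid-clay by the 2:1 spreading method:
Δσ = qBL/((B+z)(L+z)) = 135×2.1×2.1/((2.1+5.9)(2.1+5.9)) = 9.3023 kPa
Final effective stress: σ'_f = 89.814 + 9.3023 = 99.116 kPa.
σ'_f = 99.116 ≤ σ'_p = 154 kPa, so the clay remains overconsolidated and only the recompression index applies:
S_c = C_r·H/(1+e₀)·log₁₀(σ'_f/σ'_0) = 0.044×4.8/2.11×log₁₀(99.116/89.814)
    = 0.1001 × 0.0428 = 0.004284 m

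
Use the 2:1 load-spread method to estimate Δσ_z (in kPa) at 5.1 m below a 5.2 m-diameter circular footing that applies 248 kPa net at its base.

By the 2:1 method the load spreads at 1 horizontal : 2 vertical, so at depth z the loaded area has grown by z in each plan dimension:
Δσ ≈ qD²/(D+z)² = 248×5.2²/(5.2+5.1)² = 63.21 kPa

Δσ_z ≈ 63.2 kPa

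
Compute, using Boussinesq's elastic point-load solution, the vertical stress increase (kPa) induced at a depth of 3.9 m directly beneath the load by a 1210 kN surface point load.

Boussinesq vertical stress below a point load on an elastic half-space:
Δσ_z = 3P/(2πz²) · [1 + (r/z)²]^(−5/2)
r/z = 0/3.9 = 0; [1+(r/z)²]^(−5/2) = 1.
Δσ_z = 3×1210/(2π×3.9²) × 1 = 37.984 × 1 = 37.98 kPa

Δσ_z ≈ 38 kPa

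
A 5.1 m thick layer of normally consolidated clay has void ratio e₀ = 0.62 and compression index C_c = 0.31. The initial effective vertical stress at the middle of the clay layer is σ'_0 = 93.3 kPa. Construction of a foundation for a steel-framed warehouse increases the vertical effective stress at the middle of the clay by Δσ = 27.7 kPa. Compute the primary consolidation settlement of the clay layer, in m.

Final effective stress: σ'_f = σ'_0 + Δσ = 93.3 + 27.7 = 121 kPa.
Normally consolidated clay, so the full stress increment lies on the virgin compression line:
S_c = C_c·H/(1+e₀)·log₁₀(σ'_f/σ'_0) = 0.31×5.1/(1+0.62)×log₁₀(121/93.3)
    = 0.97593 × 0.1129 = 0.1102 m

S_c ≈ 0.11 m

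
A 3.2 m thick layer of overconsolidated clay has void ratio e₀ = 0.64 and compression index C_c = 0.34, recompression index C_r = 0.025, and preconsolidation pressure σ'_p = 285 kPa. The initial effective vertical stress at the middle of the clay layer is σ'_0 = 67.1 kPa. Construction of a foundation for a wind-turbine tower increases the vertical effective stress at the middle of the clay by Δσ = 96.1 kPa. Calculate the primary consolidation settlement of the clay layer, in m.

Final effective stress: σ'_f = 67.1 + 96.1 = 163.2 kPa.
σ'_f = 163.2 ≤ σ'_p = 285 kPa, so the clay remains overconsolidated and only the recompression index applies:
S_c = C_r·H/(1+e₀)·log₁₀(σ'_f/σ'_0) = 0.025×3.2/1.64×log₁₀(163.2/67.1)
    = 0.04878 × 0.386 = 0.01883 m

S_c ≈ 0.0188 m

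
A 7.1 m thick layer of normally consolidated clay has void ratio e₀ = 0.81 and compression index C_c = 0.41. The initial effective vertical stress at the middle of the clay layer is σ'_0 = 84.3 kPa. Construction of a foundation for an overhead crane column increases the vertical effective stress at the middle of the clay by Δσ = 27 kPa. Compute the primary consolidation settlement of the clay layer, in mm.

Final effective stress: σ'_f = σ'_0 + Δσ = 84.3 + 27 = 111.3 kPa.
Normally consolidated clay, so the full stress increment lies on the virgin compression line:
S_c = C_c·H/(1+e₀)·log₁₀(σ'_f/σ'_0) = 0.41×7.1/(1+0.81)×log₁₀(111.3/84.3)
    = 1.6083 × 0.12067 = 0.1941 m

S_c ≈ 194 mm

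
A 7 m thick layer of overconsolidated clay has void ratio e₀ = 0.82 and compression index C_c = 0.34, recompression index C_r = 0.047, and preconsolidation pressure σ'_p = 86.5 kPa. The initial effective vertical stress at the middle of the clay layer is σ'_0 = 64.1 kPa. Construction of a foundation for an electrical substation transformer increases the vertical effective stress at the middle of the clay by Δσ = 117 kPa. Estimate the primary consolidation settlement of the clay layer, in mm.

Final effective stress: σ'_f = 64.1 + 117 = 181.1 kPa.
σ'_f = 181.1 > σ'_p = 86.5 kPa, so the stress path crosses the preconsolidation pressure — recompression up to σ'_p, then virgin compression beyond:
S_c = H/(1+e₀)·[C_r·log₁₀(σ'_p/σ'_0) + C_c·log₁₀(σ'_f/σ'_p)]
    = 7/1.82 × [0.047×log₁₀(86.5/64.1) + 0.34×log₁₀(181.1/86.5)]
    = 3.8462 × [0.0061174 + 0.10911] = 0.4432 m

S_c ≈ 443 mm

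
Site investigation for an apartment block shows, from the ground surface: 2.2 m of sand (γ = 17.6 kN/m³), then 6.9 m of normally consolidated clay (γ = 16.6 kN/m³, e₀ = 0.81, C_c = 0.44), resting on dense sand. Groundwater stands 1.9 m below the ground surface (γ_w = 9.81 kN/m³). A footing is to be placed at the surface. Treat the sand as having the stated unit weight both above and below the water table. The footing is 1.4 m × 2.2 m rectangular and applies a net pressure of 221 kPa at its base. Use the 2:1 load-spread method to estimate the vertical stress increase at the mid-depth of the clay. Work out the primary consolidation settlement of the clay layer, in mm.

S_c ≈ 137 mm

Mid-depth of clay below the ground surface: z = 2.2 + 6.9/2 = 5.65 m.
Total vertical stress at mid-clay: σ_v = 17.6×2.2 + 16.6×3.45 = 95.99 kPa.
Pore pressure: u = 9.81×(5.65 − 1.9) = 36.788 kPa.
Initial effective stress: σ'_0 = σ_v − u = 95.99 − 36.788 = 59.202 kPa.
Stress increase at mid-clay by the 2:1 spreading method:
Δσ = qBL/((B+z)(L+z)) = 221×1.4×2.2/((1.4+5.65)(2.2+5.65)) = 12.299 kPa
Final effective stress: σ'_f = σ'_0 + Δσ = 59.202 + 12.299 = 71.501 kPa.
Normally consolidated clay, so the full stress increment lies on the virgin compression line:
S_c = C_c·H/(1+e₀)·log₁₀(σ'_f/σ'_0) = 0.44×6.9/(1+0.81)×log₁₀(71.501/59.202)
    = 1.6773 × 0.081976 = 0.1375 m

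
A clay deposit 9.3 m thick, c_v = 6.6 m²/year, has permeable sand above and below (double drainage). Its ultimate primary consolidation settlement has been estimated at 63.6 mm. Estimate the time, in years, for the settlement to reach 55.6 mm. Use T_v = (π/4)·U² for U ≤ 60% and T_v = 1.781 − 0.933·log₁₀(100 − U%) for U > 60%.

t ≈ 2.47 years

Drainage path length: H_d = H/2 = 4.65 m (double drainage).
U = S(t)/S_ult = 55.6/63.6 = 0.8742.
U > 60%: T_v = 1.781 − 0.933·log₁₀(100 − 87.421) = 0.75504.
t = T_v·H_d²/c_v = 0.75504×4.65²/6.6 = 2.474 years.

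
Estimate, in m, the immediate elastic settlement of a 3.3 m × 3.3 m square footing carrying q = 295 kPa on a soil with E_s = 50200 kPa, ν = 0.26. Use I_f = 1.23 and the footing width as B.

S_e ≈ 0.0222 m

Immediate (elastic) settlement: S_e = q·B·(1−ν²)/E_s · I_f.
S_e = 295 × 3.3 × (1 − 0.26²) / 50200 × 1.23
    = 295 × 3.3 × 0.9324 / 50200 × 1.23
    = 0.02224 m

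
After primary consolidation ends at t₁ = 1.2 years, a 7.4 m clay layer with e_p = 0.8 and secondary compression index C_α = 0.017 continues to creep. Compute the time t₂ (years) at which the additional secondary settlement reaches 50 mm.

t₂ ≈ 6.23 years

S_s = C_α·H/(1+e_p)·log₁₀(t₂/t₁) ⇒ log₁₀(t₂/t₁) = S_s·(1+e_p)/(C_α·H).
log₁₀(t₂/t₁) = 0.05 × (1+0.8) / (0.017×7.4) = 0.7154
t₂ = t₁ × 10^0.7154 = 1.2 × 5.193 = 6.232 years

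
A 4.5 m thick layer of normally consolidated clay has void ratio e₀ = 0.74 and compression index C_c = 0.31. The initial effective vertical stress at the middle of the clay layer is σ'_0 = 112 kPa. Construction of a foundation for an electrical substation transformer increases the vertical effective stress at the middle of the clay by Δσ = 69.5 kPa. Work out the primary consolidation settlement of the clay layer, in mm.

Final effective stress: σ'_f = σ'_0 + Δσ = 112 + 69.5 = 181.5 kPa.
Normally consolidated clay, so the full stress increment lies on the virgin compression line:
S_c = C_c·H/(1+e₀)·log₁₀(σ'_f/σ'_0) = 0.31×4.5/(1+0.74)×log₁₀(181.5/112)
    = 0.80172 × 0.20966 = 0.1681 m

S_c ≈ 168 mm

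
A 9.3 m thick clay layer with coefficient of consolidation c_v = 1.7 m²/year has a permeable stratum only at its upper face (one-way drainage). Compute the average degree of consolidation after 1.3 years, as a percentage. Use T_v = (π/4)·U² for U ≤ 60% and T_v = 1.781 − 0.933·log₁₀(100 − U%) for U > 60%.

U ≈ 18 %

Drainage path length: H_d = H = 9.3 m (single drainage).
T_v = c_v·t/H_d² = 1.7×1.3/9.3² = 0.025552.
T_v = 0.025552 corresponds to the U ≤ 60% branch:
U = √(4T_v/π) = 0.1804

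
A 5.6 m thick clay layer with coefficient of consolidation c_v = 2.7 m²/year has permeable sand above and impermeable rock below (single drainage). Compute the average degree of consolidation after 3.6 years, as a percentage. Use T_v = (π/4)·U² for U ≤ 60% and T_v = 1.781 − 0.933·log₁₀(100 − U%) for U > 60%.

U ≈ 62.3 %

Drainage path length: H_d = H = 5.6 m (single drainage).
T_v = c_v·t/H_d² = 2.7×3.6/5.6² = 0.30995.
T_v = 0.30995 corresponds to the U > 60% branch:
U = 1 − 10^((1.781 − T_v)/0.933)/100 = 0.6227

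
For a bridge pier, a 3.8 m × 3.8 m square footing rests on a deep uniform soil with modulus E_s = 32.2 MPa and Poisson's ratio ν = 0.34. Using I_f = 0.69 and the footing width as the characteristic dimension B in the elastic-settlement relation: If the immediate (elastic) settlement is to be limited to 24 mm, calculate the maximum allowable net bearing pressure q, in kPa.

E_s = 32.2 MPa = 32200 kPa.
S_e = q·B·(1−ν²)/E_s · I_f  ⇒  q = S_e·E_s / (B·(1−ν²)·I_f).
q = 0.024 × 32200 / (3.8 × 0.8844 × 0.69) = 333.3 kPa

q ≈ 333 kPa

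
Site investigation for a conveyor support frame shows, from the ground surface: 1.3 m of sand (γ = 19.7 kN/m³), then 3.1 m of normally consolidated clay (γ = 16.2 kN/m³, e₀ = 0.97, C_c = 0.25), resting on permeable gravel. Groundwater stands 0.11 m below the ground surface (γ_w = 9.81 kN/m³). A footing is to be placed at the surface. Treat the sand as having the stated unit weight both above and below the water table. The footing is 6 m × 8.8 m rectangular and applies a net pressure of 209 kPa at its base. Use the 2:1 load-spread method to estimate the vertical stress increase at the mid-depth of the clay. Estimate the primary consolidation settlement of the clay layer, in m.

S_c ≈ 0.291 m

Mid-depth of clay below the ground surface: z = 1.3 + 3.1/2 = 2.85 m.
Total vertical stress at mid-clay: σ_v = 19.7×1.3 + 16.2×1.55 = 50.72 kPa.
Pore pressure: u = 9.81×(2.85 − 0.11) = 26.879 kPa.
Initial effective stress: σ'_0 = σ_v − u = 50.72 − 26.879 = 23.841 kPa.
Stress increase at mid-clay by the 2:1 spreading method:
Δσ = qBL/((B+z)(L+z)) = 209×6×8.8/((6+2.85)(8.8+2.85)) = 107.03 kPa
Final effective stress: σ'_f = σ'_0 + Δσ = 23.841 + 107.03 = 130.87 kPa.
Normally consolidated clay, so the full stress increment lies on the virgin compression line:
S_c = C_c·H/(1+e₀)·log₁₀(σ'_f/σ'_0) = 0.25×3.1/(1+0.97)×log₁₀(130.87/23.841)
    = 0.3934 × 0.73952 = 0.2909 m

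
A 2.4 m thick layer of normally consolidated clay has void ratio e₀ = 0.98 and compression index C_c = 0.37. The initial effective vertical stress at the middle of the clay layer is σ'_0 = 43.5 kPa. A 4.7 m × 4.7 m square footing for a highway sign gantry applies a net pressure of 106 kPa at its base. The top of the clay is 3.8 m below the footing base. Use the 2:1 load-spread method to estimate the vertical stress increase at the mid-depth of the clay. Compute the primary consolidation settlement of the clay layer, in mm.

Mid-depth of clay below the footing base: z = 3.8 + 2.4/2 = 5 m.
Stress increase at mid-clay by the 2:1 spreading method:
Δσ = qBL/((B+z)(L+z)) = 106×4.7×4.7/((4.7+5)(4.7+5)) = 24.886 kPa
Final effective stress: σ'_f = σ'_0 + Δσ = 43.5 + 24.886 = 68.386 kPa.
Normally consolidated clay, so the full stress increment lies on the virgin compression line:
S_c = C_c·H/(1+e₀)·log₁₀(σ'_f/σ'_0) = 0.37×2.4/(1+0.98)×log₁₀(68.386/43.5)
    = 0.44848 × 0.19648 = 0.08812 m

S_c ≈ 88.1 mm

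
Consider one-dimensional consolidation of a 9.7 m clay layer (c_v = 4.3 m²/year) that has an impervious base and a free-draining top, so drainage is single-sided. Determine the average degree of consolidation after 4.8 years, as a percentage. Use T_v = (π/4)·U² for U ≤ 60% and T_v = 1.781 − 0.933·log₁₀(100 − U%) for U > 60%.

U ≈ 52.8 %

Drainage path length: H_d = H = 9.7 m (single drainage).
T_v = c_v·t/H_d² = 4.3×4.8/9.7² = 0.21936.
T_v = 0.21936 corresponds to the U ≤ 60% branch:
U = √(4T_v/π) = 0.5285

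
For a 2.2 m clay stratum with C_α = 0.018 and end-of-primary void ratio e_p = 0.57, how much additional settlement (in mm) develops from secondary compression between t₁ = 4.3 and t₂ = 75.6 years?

S_s ≈ 31.4 mm

Secondary compression: S_s = C_α·H/(1+e_p)·log₁₀(t₂/t₁)
S_s = 0.018×2.2/(1+0.57)×log₁₀(75.6/4.3)
    = 0.02522 × 1.245 = 0.0314 m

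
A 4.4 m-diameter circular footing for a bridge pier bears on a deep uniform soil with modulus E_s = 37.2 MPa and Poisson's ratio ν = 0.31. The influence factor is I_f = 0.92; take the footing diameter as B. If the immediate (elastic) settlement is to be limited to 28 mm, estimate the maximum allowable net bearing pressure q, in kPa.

q ≈ 285 kPa

E_s = 37.2 MPa = 37200 kPa.
S_e = q·B·(1−ν²)/E_s · I_f  ⇒  q = S_e·E_s / (B·(1−ν²)·I_f).
q = 0.028 × 37200 / (4.4 × 0.9039 × 0.92) = 284.7 kPa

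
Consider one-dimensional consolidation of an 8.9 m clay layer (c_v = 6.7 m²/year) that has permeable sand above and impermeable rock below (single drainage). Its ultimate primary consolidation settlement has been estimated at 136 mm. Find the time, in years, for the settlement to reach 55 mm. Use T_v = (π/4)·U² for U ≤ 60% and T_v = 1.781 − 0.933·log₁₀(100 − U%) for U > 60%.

Drainage path length: H_d = H = 8.9 m (single drainage).
U = S(t)/S_ult = 55/136 = 0.4044.
U ≤ 60%: T_v = (π/4)·U² = (π/4)×0.40441² = 0.12845.
t = T_v·H_d²/c_v = 0.12845×8.9²/6.7 = 1.519 years.

t ≈ 1.52 years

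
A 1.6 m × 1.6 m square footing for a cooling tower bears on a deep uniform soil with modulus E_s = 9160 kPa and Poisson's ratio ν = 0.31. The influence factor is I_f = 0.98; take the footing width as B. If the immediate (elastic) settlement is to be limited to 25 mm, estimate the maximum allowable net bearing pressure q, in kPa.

q ≈ 162 kPa

S_e = q·B·(1−ν²)/E_s · I_f  ⇒  q = S_e·E_s / (B·(1−ν²)·I_f).
q = 0.025 × 9160 / (1.6 × 0.9039 × 0.98) = 161.6 kPa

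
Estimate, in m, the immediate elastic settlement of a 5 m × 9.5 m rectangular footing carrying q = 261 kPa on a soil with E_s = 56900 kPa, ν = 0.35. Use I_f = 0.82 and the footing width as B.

Immediate (elastic) settlement: S_e = q·B·(1−ν²)/E_s · I_f.
S_e = 261 × 5 × (1 − 0.35²) / 56900 × 0.82
    = 261 × 5 × 0.8775 / 56900 × 0.82
    = 0.0165 m

S_e ≈ 0.0165 m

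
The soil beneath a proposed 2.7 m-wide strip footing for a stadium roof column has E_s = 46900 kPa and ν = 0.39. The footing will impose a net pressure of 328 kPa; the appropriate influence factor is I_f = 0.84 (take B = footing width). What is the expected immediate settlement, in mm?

Immediate (elastic) settlement: S_e = q·B·(1−ν²)/E_s · I_f.
S_e = 328 × 2.7 × (1 − 0.39²) / 46900 × 0.84
    = 328 × 2.7 × 0.8479 / 46900 × 0.84
    = 0.01345 m = 13.45 mm

S_e ≈ 13.4 mm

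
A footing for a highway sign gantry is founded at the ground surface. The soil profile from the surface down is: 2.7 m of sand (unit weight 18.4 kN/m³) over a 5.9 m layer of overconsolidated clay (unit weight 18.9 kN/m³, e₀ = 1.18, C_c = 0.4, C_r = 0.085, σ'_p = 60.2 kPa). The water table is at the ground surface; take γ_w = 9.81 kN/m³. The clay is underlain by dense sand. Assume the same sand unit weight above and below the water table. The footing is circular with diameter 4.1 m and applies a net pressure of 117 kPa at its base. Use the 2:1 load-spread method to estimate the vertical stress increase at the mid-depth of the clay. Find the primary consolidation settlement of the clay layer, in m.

S_c ≈ 0.0941 m

Mid-depth of clay below the ground surface: z = 2.7 + 5.9/2 = 5.65 m.
Total vertical stress at mid-clay: σ_v = 18.4×2.7 + 18.9×2.95 = 105.44 kPa.
Pore pressure: u = 9.81×(5.65 − 0) = 55.427 kPa.
Initial effective stress: σ'_0 = σ_v − u = 105.44 − 55.427 = 50.013 kPa.
Stress increase at mid-clay by the 2:1 spreading method:
Δσ ≈ qD²/(D+z)² = 117×4.1²/(4.1+5.65)² = 20.689 kPa
Final effective stress: σ'_f = 50.013 + 20.689 = 70.702 kPa.
σ'_f = 70.702 > σ'_p = 60.2 kPa, so the stress path crosses the preconsolidation pressure — recompression up to σ'_p, then virgin compression beyond:
S_c = H/(1+e₀)·[C_r·log₁₀(σ'_p/σ'_0) + C_c·log₁₀(σ'_f/σ'_p)]
    = 5.9/2.18 × [0.085×log₁₀(60.2/50.013) + 0.4×log₁₀(70.702/60.2)]
    = 2.7064 × [0.0068437 + 0.027934] = 0.09412 m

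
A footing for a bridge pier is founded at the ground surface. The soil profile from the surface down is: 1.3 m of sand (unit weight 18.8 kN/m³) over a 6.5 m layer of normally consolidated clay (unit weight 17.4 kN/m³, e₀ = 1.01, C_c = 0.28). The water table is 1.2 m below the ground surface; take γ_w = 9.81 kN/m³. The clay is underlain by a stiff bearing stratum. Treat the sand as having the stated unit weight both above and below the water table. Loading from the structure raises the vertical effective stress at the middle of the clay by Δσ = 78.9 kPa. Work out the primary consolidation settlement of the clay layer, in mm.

S_c ≈ 382 mm

Mid-depth of clay below the ground surface: z = 1.3 + 6.5/2 = 4.55 m.
Total vertical stress at mid-clay: σ_v = 18.8×1.3 + 17.4×3.25 = 80.99 kPa.
Pore pressure: u = 9.81×(4.55 − 1.2) = 32.864 kPa.
Initial effective stress: σ'_0 = σ_v − u = 80.99 − 32.864 = 48.126 kPa.
Final effective stress: σ'_f = σ'_0 + Δσ = 48.126 + 78.9 = 127.03 kPa.
Normally consolidated clay, so the full stress increment lies on the virgin compression line:
S_c = C_c·H/(1+e₀)·log₁₀(σ'_f/σ'_0) = 0.28×6.5/(1+1.01)×log₁₀(127.03/48.126)
    = 0.90547 × 0.42153 = 0.3817 m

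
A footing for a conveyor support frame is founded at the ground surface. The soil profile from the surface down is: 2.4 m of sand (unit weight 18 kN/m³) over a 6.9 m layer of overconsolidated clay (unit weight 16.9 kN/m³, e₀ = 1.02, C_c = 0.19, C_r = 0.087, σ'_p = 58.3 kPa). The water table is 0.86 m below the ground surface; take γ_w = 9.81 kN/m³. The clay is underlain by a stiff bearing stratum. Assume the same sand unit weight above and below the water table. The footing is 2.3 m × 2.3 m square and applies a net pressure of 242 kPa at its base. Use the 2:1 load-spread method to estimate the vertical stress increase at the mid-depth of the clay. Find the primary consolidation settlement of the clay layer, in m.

Mid-depth of clay below the ground surface: z = 2.4 + 6.9/2 = 5.85 m.
Total vertical stress at mid-clay: σ_v = 18×2.4 + 16.9×3.45 = 101.5 kPa.
Pore pressure: u = 9.81×(5.85 − 0.86) = 48.952 kPa.
Initial effective stress: σ'_0 = σ_v − u = 101.5 − 48.952 = 52.548 kPa.
Stress increase at mid-clay by the 2:1 spreading method:
Δσ = qBL/((B+z)(L+z)) = 242×2.3×2.3/((2.3+5.85)(2.3+5.85)) = 19.273 kPa
Final effective stress: σ'_f = 52.548 + 19.273 = 71.821 kPa.
σ'_f = 71.821 > σ'_p = 58.3 kPa, so the stress path crosses the preconsolidation pressure — recompression up to σ'_p, then virgin compression beyond:
S_c = H/(1+e₀)·[C_r·log₁₀(σ'_p/σ'_0) + C_c·log₁₀(σ'_f/σ'_p)]
    = 6.9/2.02 × [0.087×log₁₀(58.3/52.548) + 0.19×log₁₀(71.821/58.3)]
    = 3.4158 × [0.0039248 + 0.017211] = 0.0722 m

S_c ≈ 0.0722 m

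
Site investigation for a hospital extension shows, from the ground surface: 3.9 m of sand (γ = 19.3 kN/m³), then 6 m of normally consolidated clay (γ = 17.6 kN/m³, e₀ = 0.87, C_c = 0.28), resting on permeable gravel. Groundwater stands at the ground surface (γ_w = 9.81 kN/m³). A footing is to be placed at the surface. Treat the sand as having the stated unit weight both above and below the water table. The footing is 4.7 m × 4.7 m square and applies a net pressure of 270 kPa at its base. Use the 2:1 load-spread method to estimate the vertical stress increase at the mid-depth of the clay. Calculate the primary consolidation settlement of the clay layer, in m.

Mid-depth of clay below the ground surface: z = 3.9 + 6/2 = 6.9 m.
Total vertical stress at mid-clay: σ_v = 19.3×3.9 + 17.6×3 = 128.07 kPa.
Pore pressure: u = 9.81×(6.9 − 0) = 67.689 kPa.
Initial effective stress: σ'_0 = σ_v − u = 128.07 − 67.689 = 60.381 kPa.
Stress increase at mid-clay by the 2:1 spreading method:
Δσ = qBL/((B+z)(L+z)) = 270×4.7×4.7/((4.7+6.9)(4.7+6.9)) = 44.324 kPa
Final effective stress: σ'_f = σ'_0 + Δσ = 60.381 + 44.324 = 104.7 kPa.
Normally consolidated clay, so the full stress increment lies on the virgin compression line:
S_c = C_c·H/(1+e₀)·log₁₀(σ'_f/σ'_0) = 0.28×6/(1+0.87)×log₁₀(104.7/60.381)
    = 0.8984 × 0.23905 = 0.2148 m

S_c ≈ 0.215 m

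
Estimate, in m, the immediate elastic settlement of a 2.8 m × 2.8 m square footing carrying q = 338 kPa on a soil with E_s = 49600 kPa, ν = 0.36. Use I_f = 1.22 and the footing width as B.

Immediate (elastic) settlement: S_e = q·B·(1−ν²)/E_s · I_f.
S_e = 338 × 2.8 × (1 − 0.36²) / 49600 × 1.22
    = 338 × 2.8 × 0.8704 / 49600 × 1.22
    = 0.02026 m

S_e ≈ 0.0203 m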